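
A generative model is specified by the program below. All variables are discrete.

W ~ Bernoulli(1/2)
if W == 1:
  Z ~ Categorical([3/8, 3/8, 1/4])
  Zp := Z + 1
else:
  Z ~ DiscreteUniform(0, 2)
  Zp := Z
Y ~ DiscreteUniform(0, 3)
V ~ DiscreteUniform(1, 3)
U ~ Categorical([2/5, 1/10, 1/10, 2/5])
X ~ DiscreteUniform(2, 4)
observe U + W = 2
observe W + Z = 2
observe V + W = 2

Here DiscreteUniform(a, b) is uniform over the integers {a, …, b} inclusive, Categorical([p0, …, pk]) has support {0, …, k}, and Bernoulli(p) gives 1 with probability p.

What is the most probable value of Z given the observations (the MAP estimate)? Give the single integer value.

Enumerate traces; 24 have nonzero weight after conditioning:
  (W=0, Z=2, Y=0, V=2, U=2, X=2) weight 1/2160
  (W=0, Z=2, Y=0, V=2, U=2, X=3) weight 1/2160
  (W=0, Z=2, Y=0, V=2, U=2, X=4) weight 1/2160
  (W=0, Z=2, Y=1, V=2, U=2, X=2) weight 1/2160
  (W=0, Z=2, Y=1, V=2, U=2, X=3) weight 1/2160
  (W=0, Z=2, Y=1, V=2, U=2, X=4) weight 1/2160
  (W=0, Z=2, Y=2, V=2, U=2, X=2) weight 1/2160
  (W=0, Z=2, Y=2, V=2, U=2, X=3) weight 1/2160
  (W=1, Z=1, Y=0, V=1, U=1, X=2) weight 1/1920
  … 15 more
Group by Z:
  weight(Z=1) = 1/160
  weight(Z=2) = 1/180
Total weight = 1/160 + 1/180 = 17/1440
P(Z=1 | obs) = 1/160 / 17/1440 = 9/17
P(Z=2 | obs) = 1/180 / 17/1440 = 8/17
argmax = 1

argmax_v P(Z = v | obs) = 1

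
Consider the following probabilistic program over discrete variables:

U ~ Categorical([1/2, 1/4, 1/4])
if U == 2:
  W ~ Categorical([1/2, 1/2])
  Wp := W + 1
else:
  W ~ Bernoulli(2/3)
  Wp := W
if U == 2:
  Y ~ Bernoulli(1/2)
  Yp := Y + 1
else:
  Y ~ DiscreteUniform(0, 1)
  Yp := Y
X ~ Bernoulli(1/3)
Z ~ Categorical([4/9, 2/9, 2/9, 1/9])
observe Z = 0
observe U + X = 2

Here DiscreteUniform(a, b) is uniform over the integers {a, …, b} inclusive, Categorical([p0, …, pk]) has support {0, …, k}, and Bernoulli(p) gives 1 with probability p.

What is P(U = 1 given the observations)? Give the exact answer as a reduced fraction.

P(U = 1 | obs) = 1/3

Enumerate traces; 8 have nonzero weight after conditioning:
  (U=1, W=0, Y=0, X=1, Z=0) weight 1/162
  (U=1, W=0, Y=1, X=1, Z=0) weight 1/162
  (U=1, W=1, Y=0, X=1, Z=0) weight 1/81
  (U=1, W=1, Y=1, X=1, Z=0) weight 1/81
  (U=2, W=0, Y=0, X=0, Z=0) weight 1/54
  (U=2, W=0, Y=1, X=0, Z=0) weight 1/54
  (U=2, W=1, Y=0, X=0, Z=0) weight 1/54
  (U=2, W=1, Y=1, X=0, Z=0) weight 1/54
Group by U:
  weight(U=1) = 1/27
  weight(U=2) = 2/27
Total weight = 1/27 + 2/27 = 1/9
P(U=1 | obs) = 1/27 / 1/9 = 1/3
P(U=2 | obs) = 2/27 / 1/9 = 2/3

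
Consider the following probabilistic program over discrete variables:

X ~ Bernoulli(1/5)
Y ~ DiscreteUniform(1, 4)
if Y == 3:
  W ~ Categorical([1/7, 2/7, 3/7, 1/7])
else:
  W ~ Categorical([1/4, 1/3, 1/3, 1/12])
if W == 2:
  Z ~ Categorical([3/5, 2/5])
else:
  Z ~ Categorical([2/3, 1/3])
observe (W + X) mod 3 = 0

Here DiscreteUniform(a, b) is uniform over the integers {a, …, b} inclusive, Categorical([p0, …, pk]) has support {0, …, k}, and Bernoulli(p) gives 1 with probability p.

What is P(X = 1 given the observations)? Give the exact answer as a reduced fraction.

Enumerate traces; 24 have nonzero weight after conditioning:
  (X=0, Y=1, W=0, Z=0) weight 1/30
  (X=0, Y=1, W=0, Z=1) weight 1/60
  (X=0, Y=1, W=3, Z=0) weight 1/90
  (X=0, Y=1, W=3, Z=1) weight 1/180
  (X=0, Y=2, W=0, Z=0) weight 1/30
  (X=0, Y=2, W=0, Z=1) weight 1/60
  (X=0, Y=2, W=3, Z=0) weight 1/90
  (X=0, Y=2, W=3, Z=1) weight 1/180
  (X=1, Y=1, W=2, Z=0) weight 1/100
  … 15 more
Group by X:
  weight(X=0) = 9/35
  weight(X=1) = 1/14
Total weight = 9/35 + 1/14 = 23/70
P(X=0 | obs) = 9/35 / 23/70 = 18/23
P(X=1 | obs) = 1/14 / 23/70 = 5/23

P(X = 1 | obs) = 5/23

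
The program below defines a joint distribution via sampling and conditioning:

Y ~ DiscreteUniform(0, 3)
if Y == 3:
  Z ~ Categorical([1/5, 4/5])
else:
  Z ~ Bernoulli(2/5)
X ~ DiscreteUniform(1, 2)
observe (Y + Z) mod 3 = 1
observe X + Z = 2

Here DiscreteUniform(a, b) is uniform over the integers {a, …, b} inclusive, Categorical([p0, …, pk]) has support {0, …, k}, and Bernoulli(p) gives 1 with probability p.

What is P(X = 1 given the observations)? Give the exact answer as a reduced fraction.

P(X = 1 | obs) = 2/3

Enumerate traces; 3 have nonzero weight after conditioning:
  (Y=0, Z=1, X=1) weight 1/20
  (Y=1, Z=0, X=2) weight 3/40
  (Y=3, Z=1, X=1) weight 1/10
Group by X:
  weight(X=1) = 3/20
  weight(X=2) = 3/40
Total weight = 3/20 + 3/40 = 9/40
P(X=1 | obs) = 3/20 / 9/40 = 2/3
P(X=2 | obs) = 3/40 / 9/40 = 1/3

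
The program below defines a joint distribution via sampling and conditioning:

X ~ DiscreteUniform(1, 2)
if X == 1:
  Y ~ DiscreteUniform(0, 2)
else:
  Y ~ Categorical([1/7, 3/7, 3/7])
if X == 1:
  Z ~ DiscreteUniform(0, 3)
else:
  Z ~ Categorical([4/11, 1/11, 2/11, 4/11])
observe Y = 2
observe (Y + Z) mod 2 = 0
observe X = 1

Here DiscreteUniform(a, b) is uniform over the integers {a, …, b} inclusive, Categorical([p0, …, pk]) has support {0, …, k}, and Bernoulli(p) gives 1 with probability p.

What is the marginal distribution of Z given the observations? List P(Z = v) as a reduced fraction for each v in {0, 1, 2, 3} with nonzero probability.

Enumerate traces; 2 have nonzero weight after conditioning:
  (X=1, Y=2, Z=0) weight 1/24
  (X=1, Y=2, Z=2) weight 1/24
Group by Z:
  weight(Z=0) = 1/24
  weight(Z=2) = 1/24
Total weight = 1/24 + 1/24 = 1/12
P(Z=0 | obs) = 1/24 / 1/12 = 1/2
P(Z=2 | obs) = 1/24 / 1/12 = 1/2

P(Z=0) = 1/2, P(Z=2) = 1/2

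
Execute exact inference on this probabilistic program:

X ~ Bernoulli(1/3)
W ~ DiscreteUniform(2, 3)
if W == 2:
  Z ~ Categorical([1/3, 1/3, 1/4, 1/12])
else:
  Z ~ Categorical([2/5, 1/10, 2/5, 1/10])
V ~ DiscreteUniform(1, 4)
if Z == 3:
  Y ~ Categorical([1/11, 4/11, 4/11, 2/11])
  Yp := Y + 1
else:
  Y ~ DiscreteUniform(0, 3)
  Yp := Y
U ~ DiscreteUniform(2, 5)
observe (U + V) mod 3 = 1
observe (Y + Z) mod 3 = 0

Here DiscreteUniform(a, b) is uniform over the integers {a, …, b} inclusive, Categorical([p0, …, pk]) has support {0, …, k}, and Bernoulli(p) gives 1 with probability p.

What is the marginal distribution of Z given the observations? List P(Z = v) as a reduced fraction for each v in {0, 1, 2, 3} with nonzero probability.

Enumerate traces; 120 have nonzero weight after conditioning:
  (X=0, W=2, Z=0, V=1, Y=0, U=3) weight 1/576
  (X=0, W=2, Z=0, V=1, Y=3, U=3) weight 1/576
  (X=0, W=2, Z=0, V=2, Y=0, U=2) weight 1/576
  (X=0, W=2, Z=0, V=2, Y=0, U=5) weight 1/576
  (X=0, W=2, Z=0, V=2, Y=3, U=2) weight 1/576
  (X=0, W=2, Z=0, V=2, Y=3, U=5) weight 1/576
  (X=0, W=2, Z=0, V=3, Y=0, U=4) weight 1/576
  (X=0, W=2, Z=0, V=3, Y=3, U=4) weight 1/576
  (X=0, W=2, Z=1, V=1, Y=2, U=3) weight 1/576
  (X=0, W=2, Z=2, V=1, Y=1, U=3) weight 1/768
  … 110 more
Group by Z:
  weight(Z=0) = 11/192
  weight(Z=1) = 13/768
  weight(Z=2) = 13/512
  weight(Z=3) = 1/128
Total weight = 11/192 + 13/768 + 13/512 + 1/128 = 55/512
P(Z=0 | obs) = 11/192 / 55/512 = 8/15
P(Z=1 | obs) = 13/768 / 55/512 = 26/165
P(Z=2 | obs) = 13/512 / 55/512 = 13/55
P(Z=3 | obs) = 1/128 / 55/512 = 4/55

P(Z=0) = 8/15, P(Z=1) = 26/165, P(Z=2) = 13/55, P(Z=3) = 4/55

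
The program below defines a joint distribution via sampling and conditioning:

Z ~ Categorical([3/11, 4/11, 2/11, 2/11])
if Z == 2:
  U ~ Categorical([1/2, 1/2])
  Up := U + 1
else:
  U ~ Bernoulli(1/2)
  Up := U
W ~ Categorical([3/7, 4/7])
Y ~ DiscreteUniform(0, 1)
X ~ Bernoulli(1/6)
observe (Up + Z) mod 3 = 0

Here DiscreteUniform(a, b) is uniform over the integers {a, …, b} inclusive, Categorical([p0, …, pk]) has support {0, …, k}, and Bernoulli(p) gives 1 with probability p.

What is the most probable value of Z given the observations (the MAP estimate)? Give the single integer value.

argmax_v P(Z = v | obs) = 0

Enumerate traces; 24 have nonzero weight after conditioning:
  (Z=0, U=0, W=0, Y=0, X=0) weight 15/616
  (Z=0, U=0, W=0, Y=0, X=1) weight 3/616
  (Z=0, U=0, W=0, Y=1, X=0) weight 15/616
  (Z=0, U=0, W=0, Y=1, X=1) weight 3/616
  (Z=0, U=0, W=1, Y=0, X=0) weight 5/154
  (Z=0, U=0, W=1, Y=0, X=1) weight 1/154
  (Z=0, U=0, W=1, Y=1, X=0) weight 5/154
  (Z=0, U=0, W=1, Y=1, X=1) weight 1/154
  (Z=2, U=0, W=0, Y=0, X=0) weight 5/308
  (Z=3, U=0, W=0, Y=0, X=0) weight 5/308
  … 14 more
Group by Z:
  weight(Z=0) = 3/22
  weight(Z=2) = 1/11
  weight(Z=3) = 1/11
Total weight = 3/22 + 1/11 + 1/11 = 7/22
P(Z=0 | obs) = 3/22 / 7/22 = 3/7
P(Z=2 | obs) = 1/11 / 7/22 = 2/7
P(Z=3 | obs) = 1/11 / 7/22 = 2/7
argmax = 0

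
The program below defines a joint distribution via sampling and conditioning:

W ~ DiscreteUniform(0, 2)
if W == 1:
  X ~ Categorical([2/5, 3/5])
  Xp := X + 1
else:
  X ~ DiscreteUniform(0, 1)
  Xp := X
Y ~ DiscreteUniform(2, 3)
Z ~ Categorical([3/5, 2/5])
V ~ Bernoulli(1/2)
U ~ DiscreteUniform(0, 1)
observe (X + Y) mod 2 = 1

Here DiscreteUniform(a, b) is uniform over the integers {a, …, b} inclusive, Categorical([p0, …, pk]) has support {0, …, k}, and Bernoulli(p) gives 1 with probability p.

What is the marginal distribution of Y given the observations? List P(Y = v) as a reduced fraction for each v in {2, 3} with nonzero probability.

Enumerate traces; 48 have nonzero weight after conditioning:
  (W=0, X=0, Y=3, Z=0, V=0, U=0) weight 1/80
  (W=0, X=0, Y=3, Z=0, V=0, U=1) weight 1/80
  (W=0, X=0, Y=3, Z=0, V=1, U=0) weight 1/80
  (W=0, X=0, Y=3, Z=0, V=1, U=1) weight 1/80
  (W=0, X=0, Y=3, Z=1, V=0, U=0) weight 1/120
  (W=0, X=0, Y=3, Z=1, V=0, U=1) weight 1/120
  (W=0, X=0, Y=3, Z=1, V=1, U=0) weight 1/120
  (W=0, X=0, Y=3, Z=1, V=1, U=1) weight 1/120
  (W=0, X=1, Y=2, Z=0, V=0, U=0) weight 1/80
  … 39 more
Group by Y:
  weight(Y=2) = 4/15
  weight(Y=3) = 7/30
Total weight = 4/15 + 7/30 = 1/2
P(Y=2 | obs) = 4/15 / 1/2 = 8/15
P(Y=3 | obs) = 7/30 / 1/2 = 7/15

P(Y=2) = 8/15, P(Y=3) = 7/15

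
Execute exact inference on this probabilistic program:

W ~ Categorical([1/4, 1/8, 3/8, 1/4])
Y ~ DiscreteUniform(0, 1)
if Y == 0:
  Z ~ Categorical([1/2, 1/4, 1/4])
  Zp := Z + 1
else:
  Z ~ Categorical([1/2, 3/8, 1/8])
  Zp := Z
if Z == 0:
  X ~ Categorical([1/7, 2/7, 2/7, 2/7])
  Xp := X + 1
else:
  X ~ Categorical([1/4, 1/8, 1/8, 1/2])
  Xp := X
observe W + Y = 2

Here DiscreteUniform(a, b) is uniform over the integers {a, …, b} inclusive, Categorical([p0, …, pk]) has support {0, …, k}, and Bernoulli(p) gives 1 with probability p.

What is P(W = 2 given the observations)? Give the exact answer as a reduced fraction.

Enumerate traces; 24 have nonzero weight after conditioning:
  (W=1, Y=1, Z=0, X=0) weight 1/224
  (W=1, Y=1, Z=0, X=1) weight 1/112
  (W=1, Y=1, Z=0, X=2) weight 1/112
  (W=1, Y=1, Z=0, X=3) weight 1/112
  (W=1, Y=1, Z=1, X=0) weight 3/512
  (W=1, Y=1, Z=1, X=1) weight 3/1024
  (W=1, Y=1, Z=1, X=2) weight 3/1024
  (W=1, Y=1, Z=1, X=3) weight 3/256
  (W=2, Y=0, Z=0, X=0) weight 3/224
  … 15 more
Group by W:
  weight(W=1) = 1/16
  weight(W=2) = 3/16
Total weight = 1/16 + 3/16 = 1/4
P(W=1 | obs) = 1/16 / 1/4 = 1/4
P(W=2 | obs) = 3/16 / 1/4 = 3/4

P(W = 2 | obs) = 3/4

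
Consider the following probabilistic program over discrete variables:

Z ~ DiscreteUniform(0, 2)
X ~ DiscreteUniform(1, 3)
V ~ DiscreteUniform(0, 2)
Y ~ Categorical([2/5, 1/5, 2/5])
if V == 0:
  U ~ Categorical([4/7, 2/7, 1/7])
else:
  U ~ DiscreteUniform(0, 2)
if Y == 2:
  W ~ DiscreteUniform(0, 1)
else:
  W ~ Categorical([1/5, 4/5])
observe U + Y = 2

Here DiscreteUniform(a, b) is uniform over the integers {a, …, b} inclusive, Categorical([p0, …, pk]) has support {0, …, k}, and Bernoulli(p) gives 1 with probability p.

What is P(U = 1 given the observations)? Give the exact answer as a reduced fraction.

Enumerate traces; 162 have nonzero weight after conditioning:
  (Z=0, X=1, V=0, Y=0, U=2, W=0) weight 2/4725
  (Z=0, X=1, V=0, Y=0, U=2, W=1) weight 8/4725
  (Z=0, X=1, V=0, Y=1, U=1, W=0) weight 2/4725
  (Z=0, X=1, V=0, Y=1, U=1, W=1) weight 8/4725
  (Z=0, X=1, V=0, Y=2, U=0, W=0) weight 4/945
  (Z=0, X=1, V=0, Y=2, U=0, W=1) weight 4/945
  (Z=0, X=1, V=1, Y=0, U=2, W=0) weight 2/2025
  (Z=0, X=1, V=1, Y=0, U=2, W=1) weight 8/2025
  … 154 more
Group by U:
  weight(U=0) = 52/315
  weight(U=1) = 4/63
  weight(U=2) = 34/315
Total weight = 52/315 + 4/63 + 34/315 = 106/315
P(U=0 | obs) = 52/315 / 106/315 = 26/53
P(U=1 | obs) = 4/63 / 106/315 = 10/53
P(U=2 | obs) = 34/315 / 106/315 = 17/53

P(U = 1 | obs) = 10/53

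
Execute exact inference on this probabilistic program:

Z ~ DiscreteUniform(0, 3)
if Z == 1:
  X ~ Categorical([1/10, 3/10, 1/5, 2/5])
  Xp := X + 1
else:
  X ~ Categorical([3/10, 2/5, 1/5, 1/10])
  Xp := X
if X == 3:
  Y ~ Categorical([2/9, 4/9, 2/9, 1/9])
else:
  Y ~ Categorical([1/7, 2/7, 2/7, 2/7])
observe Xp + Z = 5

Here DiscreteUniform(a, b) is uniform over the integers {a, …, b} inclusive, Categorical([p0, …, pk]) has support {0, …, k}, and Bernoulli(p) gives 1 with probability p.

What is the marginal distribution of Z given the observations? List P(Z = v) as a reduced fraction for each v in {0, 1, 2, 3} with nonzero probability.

Enumerate traces; 12 have nonzero weight after conditioning:
  (Z=1, X=3, Y=0) weight 1/45
  (Z=1, X=3, Y=1) weight 2/45
  (Z=1, X=3, Y=2) weight 1/45
  (Z=1, X=3, Y=3) weight 1/90
  (Z=2, X=3, Y=0) weight 1/180
  (Z=2, X=3, Y=1) weight 1/90
  (Z=2, X=3, Y=2) weight 1/180
  (Z=2, X=3, Y=3) weight 1/360
  (Z=3, X=2, Y=0) weight 1/140
  … 3 more
Group by Z:
  weight(Z=1) = 1/10
  weight(Z=2) = 1/40
  weight(Z=3) = 1/20
Total weight = 1/10 + 1/40 + 1/20 = 7/40
P(Z=1 | obs) = 1/10 / 7/40 = 4/7
P(Z=2 | obs) = 1/40 / 7/40 = 1/7
P(Z=3 | obs) = 1/20 / 7/40 = 2/7

P(Z=1) = 4/7, P(Z=2) = 1/7, P(Z=3) = 2/7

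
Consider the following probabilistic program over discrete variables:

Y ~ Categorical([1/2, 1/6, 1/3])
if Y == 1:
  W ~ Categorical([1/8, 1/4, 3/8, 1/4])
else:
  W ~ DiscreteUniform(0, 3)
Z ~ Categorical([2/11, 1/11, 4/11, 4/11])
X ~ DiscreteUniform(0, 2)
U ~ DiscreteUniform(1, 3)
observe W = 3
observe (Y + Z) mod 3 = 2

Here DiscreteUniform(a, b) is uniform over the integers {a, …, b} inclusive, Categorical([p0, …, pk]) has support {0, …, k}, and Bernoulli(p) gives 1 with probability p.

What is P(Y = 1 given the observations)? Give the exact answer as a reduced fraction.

P(Y = 1 | obs) = 1/25

Enumerate traces; 36 have nonzero weight after conditioning:
  (Y=0, W=3, Z=2, X=0, U=1) weight 1/198
  (Y=0, W=3, Z=2, X=0, U=2) weight 1/198
  (Y=0, W=3, Z=2, X=0, U=3) weight 1/198
  (Y=0, W=3, Z=2, X=1, U=1) weight 1/198
  (Y=0, W=3, Z=2, X=1, U=2) weight 1/198
  (Y=0, W=3, Z=2, X=1, U=3) weight 1/198
  (Y=0, W=3, Z=2, X=2, U=1) weight 1/198
  (Y=0, W=3, Z=2, X=2, U=2) weight 1/198
  (Y=1, W=3, Z=1, X=0, U=1) weight 1/2376
  (Y=2, W=3, Z=0, X=0, U=1) weight 1/594
  … 26 more
Group by Y:
  weight(Y=0) = 1/22
  weight(Y=1) = 1/264
  weight(Y=2) = 1/22
Total weight = 1/22 + 1/264 + 1/22 = 25/264
P(Y=0 | obs) = 1/22 / 25/264 = 12/25
P(Y=1 | obs) = 1/264 / 25/264 = 1/25
P(Y=2 | obs) = 1/22 / 25/264 = 12/25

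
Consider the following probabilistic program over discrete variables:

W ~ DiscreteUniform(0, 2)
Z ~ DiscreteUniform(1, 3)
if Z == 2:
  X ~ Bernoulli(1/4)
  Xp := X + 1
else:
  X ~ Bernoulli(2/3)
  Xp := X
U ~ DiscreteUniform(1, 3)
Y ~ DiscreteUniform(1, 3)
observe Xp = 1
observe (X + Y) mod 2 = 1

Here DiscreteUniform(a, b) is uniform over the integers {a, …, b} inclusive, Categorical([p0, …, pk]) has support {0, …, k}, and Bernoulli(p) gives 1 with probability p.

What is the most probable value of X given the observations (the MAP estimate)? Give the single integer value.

argmax_v P(X = v | obs) = 0

Enumerate traces; 36 have nonzero weight after conditioning:
  (W=0, Z=1, X=1, U=1, Y=2) weight 2/243
  (W=0, Z=1, X=1, U=2, Y=2) weight 2/243
  (W=0, Z=1, X=1, U=3, Y=2) weight 2/243
  (W=0, Z=2, X=0, U=1, Y=1) weight 1/108
  (W=0, Z=2, X=0, U=1, Y=3) weight 1/108
  (W=0, Z=2, X=0, U=2, Y=1) weight 1/108
  (W=0, Z=2, X=0, U=2, Y=3) weight 1/108
  (W=0, Z=2, X=0, U=3, Y=1) weight 1/108
  … 28 more
Group by X:
  weight(X=0) = 1/6
  weight(X=1) = 4/27
Total weight = 1/6 + 4/27 = 17/54
P(X=0 | obs) = 1/6 / 17/54 = 9/17
P(X=1 | obs) = 4/27 / 17/54 = 8/17
argmax = 0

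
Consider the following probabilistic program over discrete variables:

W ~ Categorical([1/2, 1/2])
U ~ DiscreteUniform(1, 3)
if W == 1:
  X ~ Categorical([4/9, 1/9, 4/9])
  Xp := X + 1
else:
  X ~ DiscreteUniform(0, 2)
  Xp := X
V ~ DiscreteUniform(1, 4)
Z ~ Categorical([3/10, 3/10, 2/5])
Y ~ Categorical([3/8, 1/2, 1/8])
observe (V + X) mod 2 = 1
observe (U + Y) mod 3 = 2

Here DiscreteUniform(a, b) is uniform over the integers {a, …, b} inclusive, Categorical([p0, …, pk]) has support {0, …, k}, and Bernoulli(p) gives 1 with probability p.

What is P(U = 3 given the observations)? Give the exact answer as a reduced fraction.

Enumerate traces; 108 have nonzero weight after conditioning:
  (W=0, U=1, X=0, V=1, Z=0, Y=1) weight 1/480
  (W=0, U=1, X=0, V=1, Z=1, Y=1) weight 1/480
  (W=0, U=1, X=0, V=1, Z=2, Y=1) weight 1/360
  (W=0, U=1, X=0, V=3, Z=0, Y=1) weight 1/480
  (W=0, U=1, X=0, V=3, Z=1, Y=1) weight 1/480
  (W=0, U=1, X=0, V=3, Z=2, Y=1) weight 1/360
  (W=0, U=1, X=1, V=2, Z=0, Y=1) weight 1/480
  (W=0, U=1, X=1, V=2, Z=1, Y=1) weight 1/480
  (W=0, U=2, X=0, V=1, Z=0, Y=0) weight 1/640
  (W=0, U=3, X=0, V=1, Z=0, Y=2) weight 1/1920
  … 98 more
Group by U:
  weight(U=1) = 1/12
  weight(U=2) = 1/16
  weight(U=3) = 1/48
Total weight = 1/12 + 1/16 + 1/48 = 1/6
P(U=1 | obs) = 1/12 / 1/6 = 1/2
P(U=2 | obs) = 1/16 / 1/6 = 3/8
P(U=3 | obs) = 1/48 / 1/6 = 1/8

P(U = 3 | obs) = 1/8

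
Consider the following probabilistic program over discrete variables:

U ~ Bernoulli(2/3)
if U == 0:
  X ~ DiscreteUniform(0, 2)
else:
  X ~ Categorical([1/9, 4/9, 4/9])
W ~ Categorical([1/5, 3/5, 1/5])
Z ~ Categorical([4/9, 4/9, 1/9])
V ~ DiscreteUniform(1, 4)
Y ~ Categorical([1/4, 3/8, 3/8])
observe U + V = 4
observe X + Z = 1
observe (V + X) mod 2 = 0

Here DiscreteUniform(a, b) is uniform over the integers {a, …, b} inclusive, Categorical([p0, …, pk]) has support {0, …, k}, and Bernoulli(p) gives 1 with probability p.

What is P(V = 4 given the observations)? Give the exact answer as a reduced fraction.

P(V = 4 | obs) = 3/11

Enumerate traces; 18 have nonzero weight after conditioning:
  (U=0, X=0, W=0, Z=1, V=4, Y=0) weight 1/1620
  (U=0, X=0, W=0, Z=1, V=4, Y=1) weight 1/1080
  (U=0, X=0, W=0, Z=1, V=4, Y=2) weight 1/1080
  (U=0, X=0, W=1, Z=1, V=4, Y=0) weight 1/540
  (U=0, X=0, W=1, Z=1, V=4, Y=1) weight 1/360
  (U=0, X=0, W=1, Z=1, V=4, Y=2) weight 1/360
  (U=0, X=0, W=2, Z=1, V=4, Y=0) weight 1/1620
  (U=0, X=0, W=2, Z=1, V=4, Y=1) weight 1/1080
  (U=1, X=1, W=0, Z=0, V=3, Y=0) weight 2/1215
  … 9 more
Group by V:
  weight(V=3) = 8/243
  weight(V=4) = 1/81
Total weight = 8/243 + 1/81 = 11/243
P(V=3 | obs) = 8/243 / 11/243 = 8/11
P(V=4 | obs) = 1/81 / 11/243 = 3/11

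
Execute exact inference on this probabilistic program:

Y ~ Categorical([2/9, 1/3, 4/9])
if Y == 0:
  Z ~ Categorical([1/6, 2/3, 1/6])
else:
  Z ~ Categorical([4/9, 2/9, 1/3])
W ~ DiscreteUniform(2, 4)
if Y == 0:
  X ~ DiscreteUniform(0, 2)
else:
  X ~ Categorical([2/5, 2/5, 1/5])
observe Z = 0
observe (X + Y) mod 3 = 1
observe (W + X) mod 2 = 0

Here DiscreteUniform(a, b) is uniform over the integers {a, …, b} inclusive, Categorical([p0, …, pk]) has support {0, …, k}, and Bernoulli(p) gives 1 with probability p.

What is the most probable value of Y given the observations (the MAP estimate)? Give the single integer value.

Enumerate traces; 5 have nonzero weight after conditioning:
  (Y=0, Z=0, W=3, X=1) weight 1/243
  (Y=1, Z=0, W=2, X=0) weight 8/405
  (Y=1, Z=0, W=4, X=0) weight 8/405
  (Y=2, Z=0, W=2, X=2) weight 16/1215
  (Y=2, Z=0, W=4, X=2) weight 16/1215
Group by Y:
  weight(Y=0) = 1/243
  weight(Y=1) = 16/405
  weight(Y=2) = 32/1215
Total weight = 1/243 + 16/405 + 32/1215 = 17/243
P(Y=0 | obs) = 1/243 / 17/243 = 1/17
P(Y=1 | obs) = 16/405 / 17/243 = 48/85
P(Y=2 | obs) = 32/1215 / 17/243 = 32/85
argmax = 1

argmax_v P(Y = v | obs) = 1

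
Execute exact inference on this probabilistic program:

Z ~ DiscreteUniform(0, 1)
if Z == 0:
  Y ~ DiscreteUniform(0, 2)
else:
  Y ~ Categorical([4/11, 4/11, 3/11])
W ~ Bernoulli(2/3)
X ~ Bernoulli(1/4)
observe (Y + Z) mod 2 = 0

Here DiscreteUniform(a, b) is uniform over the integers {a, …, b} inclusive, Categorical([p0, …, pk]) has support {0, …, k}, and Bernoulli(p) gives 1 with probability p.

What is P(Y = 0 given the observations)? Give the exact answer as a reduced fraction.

Enumerate traces; 12 have nonzero weight after conditioning:
  (Z=0, Y=0, W=0, X=0) weight 1/24
  (Z=0, Y=0, W=0, X=1) weight 1/72
  (Z=0, Y=0, W=1, X=0) weight 1/12
  (Z=0, Y=0, W=1, X=1) weight 1/36
  (Z=0, Y=2, W=0, X=0) weight 1/24
  (Z=0, Y=2, W=0, X=1) weight 1/72
  (Z=0, Y=2, W=1, X=0) weight 1/12
  (Z=0, Y=2, W=1, X=1) weight 1/36
  (Z=1, Y=1, W=0, X=0) weight 1/22
  … 3 more
Group by Y:
  weight(Y=0) = 1/6
  weight(Y=1) = 2/11
  weight(Y=2) = 1/6
Total weight = 1/6 + 2/11 + 1/6 = 17/33
P(Y=0 | obs) = 1/6 / 17/33 = 11/34
P(Y=1 | obs) = 2/11 / 17/33 = 6/17
P(Y=2 | obs) = 1/6 / 17/33 = 11/34

P(Y = 0 | obs) = 11/34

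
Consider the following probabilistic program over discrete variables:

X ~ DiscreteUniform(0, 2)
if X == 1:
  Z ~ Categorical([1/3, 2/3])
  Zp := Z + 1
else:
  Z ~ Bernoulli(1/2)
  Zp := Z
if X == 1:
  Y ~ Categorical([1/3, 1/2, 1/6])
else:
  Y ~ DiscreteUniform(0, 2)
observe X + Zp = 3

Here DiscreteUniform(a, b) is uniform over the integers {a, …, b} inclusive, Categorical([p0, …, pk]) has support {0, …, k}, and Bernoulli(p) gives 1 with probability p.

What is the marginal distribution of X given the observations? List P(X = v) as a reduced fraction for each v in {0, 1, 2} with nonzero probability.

P(X=1) = 4/7, P(X=2) = 3/7

Enumerate traces; 6 have nonzero weight after conditioning:
  (X=1, Z=1, Y=0) weight 2/27
  (X=1, Z=1, Y=1) weight 1/9
  (X=1, Z=1, Y=2) weight 1/27
  (X=2, Z=1, Y=0) weight 1/18
  (X=2, Z=1, Y=1) weight 1/18
  (X=2, Z=1, Y=2) weight 1/18
Group by X:
  weight(X=1) = 2/9
  weight(X=2) = 1/6
Total weight = 2/9 + 1/6 = 7/18
P(X=1 | obs) = 2/9 / 7/18 = 4/7
P(X=2 | obs) = 1/6 / 7/18 = 3/7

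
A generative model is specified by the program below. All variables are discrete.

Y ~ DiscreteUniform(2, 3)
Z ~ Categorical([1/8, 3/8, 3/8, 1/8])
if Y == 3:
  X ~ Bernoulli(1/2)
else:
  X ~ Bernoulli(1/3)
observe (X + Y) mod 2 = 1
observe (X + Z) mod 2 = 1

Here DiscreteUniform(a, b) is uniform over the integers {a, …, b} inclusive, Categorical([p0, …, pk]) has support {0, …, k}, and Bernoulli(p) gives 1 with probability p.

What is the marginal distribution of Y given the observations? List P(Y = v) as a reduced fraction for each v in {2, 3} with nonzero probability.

P(Y=2) = 2/5, P(Y=3) = 3/5

Enumerate traces; 4 have nonzero weight after conditioning:
  (Y=2, Z=0, X=1) weight 1/48
  (Y=2, Z=2, X=1) weight 1/16
  (Y=3, Z=1, X=0) weight 3/32
  (Y=3, Z=3, X=0) weight 1/32
Group by Y:
  weight(Y=2) = 1/12
  weight(Y=3) = 1/8
Total weight = 1/12 + 1/8 = 5/24
P(Y=2 | obs) = 1/12 / 5/24 = 2/5
P(Y=3 | obs) = 1/8 / 5/24 = 3/5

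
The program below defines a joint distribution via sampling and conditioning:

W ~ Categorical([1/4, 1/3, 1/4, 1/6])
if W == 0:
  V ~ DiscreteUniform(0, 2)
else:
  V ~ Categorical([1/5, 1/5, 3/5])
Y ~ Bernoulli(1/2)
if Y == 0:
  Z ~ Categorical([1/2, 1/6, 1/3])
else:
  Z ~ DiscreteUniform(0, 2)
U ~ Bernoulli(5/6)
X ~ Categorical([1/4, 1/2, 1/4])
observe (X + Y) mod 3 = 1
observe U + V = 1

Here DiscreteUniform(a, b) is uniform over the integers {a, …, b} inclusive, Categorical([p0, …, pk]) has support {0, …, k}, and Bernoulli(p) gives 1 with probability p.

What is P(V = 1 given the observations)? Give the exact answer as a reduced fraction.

Enumerate traces; 48 have nonzero weight after conditioning:
  (W=0, V=0, Y=0, Z=0, U=1, X=1) weight 5/576
  (W=0, V=0, Y=0, Z=1, U=1, X=1) weight 5/1728
  (W=0, V=0, Y=0, Z=2, U=1, X=1) weight 5/864
  (W=0, V=0, Y=1, Z=0, U=1, X=0) weight 5/1728
  (W=0, V=0, Y=1, Z=1, U=1, X=0) weight 5/1728
  (W=0, V=0, Y=1, Z=2, U=1, X=0) weight 5/1728
  (W=0, V=1, Y=0, Z=0, U=0, X=1) weight 1/576
  (W=0, V=1, Y=0, Z=1, U=0, X=1) weight 1/1728
  … 40 more
Group by V:
  weight(V=0) = 7/96
  weight(V=1) = 7/480
Total weight = 7/96 + 7/480 = 7/80
P(V=0 | obs) = 7/96 / 7/80 = 5/6
P(V=1 | obs) = 7/480 / 7/80 = 1/6

P(V = 1 | obs) = 1/6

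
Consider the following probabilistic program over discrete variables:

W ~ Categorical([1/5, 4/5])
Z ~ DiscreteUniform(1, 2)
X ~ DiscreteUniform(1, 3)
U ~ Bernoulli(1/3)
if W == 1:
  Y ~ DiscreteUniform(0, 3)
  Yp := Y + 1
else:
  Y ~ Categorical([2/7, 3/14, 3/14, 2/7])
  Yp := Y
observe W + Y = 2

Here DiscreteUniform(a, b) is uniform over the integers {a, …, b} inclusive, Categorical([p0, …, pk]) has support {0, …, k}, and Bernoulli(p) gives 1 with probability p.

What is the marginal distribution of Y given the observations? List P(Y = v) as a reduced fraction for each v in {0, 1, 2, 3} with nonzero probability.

Enumerate traces; 24 have nonzero weight after conditioning:
  (W=0, Z=1, X=1, U=0, Y=2) weight 1/210
  (W=0, Z=1, X=1, U=1, Y=2) weight 1/420
  (W=0, Z=1, X=2, U=0, Y=2) weight 1/210
  (W=0, Z=1, X=2, U=1, Y=2) weight 1/420
  (W=0, Z=1, X=3, U=0, Y=2) weight 1/210
  (W=0, Z=1, X=3, U=1, Y=2) weight 1/420
  (W=0, Z=2, X=1, U=0, Y=2) weight 1/210
  (W=0, Z=2, X=1, U=1, Y=2) weight 1/420
  (W=1, Z=1, X=1, U=0, Y=1) weight 1/45
  … 15 more
Group by Y:
  weight(Y=1) = 1/5
  weight(Y=2) = 3/70
Total weight = 1/5 + 3/70 = 17/70
P(Y=1 | obs) = 1/5 / 17/70 = 14/17
P(Y=2 | obs) = 3/70 / 17/70 = 3/17

P(Y=1) = 14/17, P(Y=2) = 3/17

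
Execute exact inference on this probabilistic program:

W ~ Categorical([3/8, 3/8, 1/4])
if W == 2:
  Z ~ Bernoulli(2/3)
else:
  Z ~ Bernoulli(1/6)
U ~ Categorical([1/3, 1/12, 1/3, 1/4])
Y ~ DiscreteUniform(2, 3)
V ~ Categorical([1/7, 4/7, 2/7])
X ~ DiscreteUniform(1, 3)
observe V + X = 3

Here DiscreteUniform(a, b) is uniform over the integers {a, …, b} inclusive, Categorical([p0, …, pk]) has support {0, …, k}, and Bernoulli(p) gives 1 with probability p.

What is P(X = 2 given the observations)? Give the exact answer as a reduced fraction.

P(X = 2 | obs) = 4/7

Enumerate traces; 144 have nonzero weight after conditioning:
  (W=0, Z=0, U=0, Y=2, V=0, X=3) weight 5/2016
  (W=0, Z=0, U=0, Y=2, V=1, X=2) weight 5/504
  (W=0, Z=0, U=0, Y=2, V=2, X=1) weight 5/1008
  (W=0, Z=0, U=0, Y=3, V=0, X=3) weight 5/2016
  (W=0, Z=0, U=0, Y=3, V=1, X=2) weight 5/504
  (W=0, Z=0, U=0, Y=3, V=2, X=1) weight 5/1008
  (W=0, Z=0, U=1, Y=2, V=0, X=3) weight 5/8064
  (W=0, Z=0, U=1, Y=2, V=1, X=2) weight 5/2016
  … 136 more
Group by X:
  weight(X=1) = 2/21
  weight(X=2) = 4/21
  weight(X=3) = 1/21
Total weight = 2/21 + 4/21 + 1/21 = 1/3
P(X=1 | obs) = 2/21 / 1/3 = 2/7
P(X=2 | obs) = 4/21 / 1/3 = 4/7
P(X=3 | obs) = 1/21 / 1/3 = 1/7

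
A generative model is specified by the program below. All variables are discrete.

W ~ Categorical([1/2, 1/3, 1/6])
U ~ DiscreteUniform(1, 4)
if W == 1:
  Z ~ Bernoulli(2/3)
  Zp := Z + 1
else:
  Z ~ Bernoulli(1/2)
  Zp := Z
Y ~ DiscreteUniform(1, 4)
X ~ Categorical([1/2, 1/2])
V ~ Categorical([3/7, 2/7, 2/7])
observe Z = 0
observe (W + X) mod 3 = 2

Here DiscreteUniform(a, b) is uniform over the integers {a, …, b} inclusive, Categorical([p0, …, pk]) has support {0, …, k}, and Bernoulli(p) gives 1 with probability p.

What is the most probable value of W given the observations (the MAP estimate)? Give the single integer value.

Enumerate traces; 96 have nonzero weight after conditioning:
  (W=1, U=1, Z=0, Y=1, X=1, V=0) weight 1/672
  (W=1, U=1, Z=0, Y=1, X=1, V=1) weight 1/1008
  (W=1, U=1, Z=0, Y=1, X=1, V=2) weight 1/1008
  (W=1, U=1, Z=0, Y=2, X=1, V=0) weight 1/672
  (W=1, U=1, Z=0, Y=2, X=1, V=1) weight 1/1008
  (W=1, U=1, Z=0, Y=2, X=1, V=2) weight 1/1008
  (W=1, U=1, Z=0, Y=3, X=1, V=0) weight 1/672
  (W=1, U=1, Z=0, Y=3, X=1, V=1) weight 1/1008
  (W=2, U=1, Z=0, Y=1, X=0, V=0) weight 1/896
  … 87 more
Group by W:
  weight(W=1) = 1/18
  weight(W=2) = 1/24
Total weight = 1/18 + 1/24 = 7/72
P(W=1 | obs) = 1/18 / 7/72 = 4/7
P(W=2 | obs) = 1/24 / 7/72 = 3/7
argmax = 1

argmax_v P(W = v | obs) = 1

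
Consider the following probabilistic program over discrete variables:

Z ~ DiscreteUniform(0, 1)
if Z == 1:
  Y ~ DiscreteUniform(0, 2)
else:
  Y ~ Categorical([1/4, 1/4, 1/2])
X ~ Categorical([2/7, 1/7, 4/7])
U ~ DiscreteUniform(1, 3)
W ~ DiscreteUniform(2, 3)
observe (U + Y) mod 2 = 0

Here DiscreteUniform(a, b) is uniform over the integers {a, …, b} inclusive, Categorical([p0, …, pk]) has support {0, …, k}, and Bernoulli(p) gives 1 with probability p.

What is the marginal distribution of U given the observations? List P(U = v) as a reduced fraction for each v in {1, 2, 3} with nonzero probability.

P(U=1) = 7/31, P(U=2) = 17/31, P(U=3) = 7/31

Enumerate traces; 48 have nonzero weight after conditioning:
  (Z=0, Y=0, X=0, U=2, W=2) weight 1/168
  (Z=0, Y=0, X=0, U=2, W=3) weight 1/168
  (Z=0, Y=0, X=1, U=2, W=2) weight 1/336
  (Z=0, Y=0, X=1, U=2, W=3) weight 1/336
  (Z=0, Y=0, X=2, U=2, W=2) weight 1/84
  (Z=0, Y=0, X=2, U=2, W=3) weight 1/84
  (Z=0, Y=1, X=0, U=1, W=2) weight 1/168
  (Z=0, Y=1, X=0, U=1, W=3) weight 1/168
  (Z=0, Y=1, X=0, U=3, W=2) weight 1/168
  … 39 more
Group by U:
  weight(U=1) = 7/72
  weight(U=2) = 17/72
  weight(U=3) = 7/72
Total weight = 7/72 + 17/72 + 7/72 = 31/72
P(U=1 | obs) = 7/72 / 31/72 = 7/31
P(U=2 | obs) = 17/72 / 31/72 = 17/31
P(U=3 | obs) = 7/72 / 31/72 = 7/31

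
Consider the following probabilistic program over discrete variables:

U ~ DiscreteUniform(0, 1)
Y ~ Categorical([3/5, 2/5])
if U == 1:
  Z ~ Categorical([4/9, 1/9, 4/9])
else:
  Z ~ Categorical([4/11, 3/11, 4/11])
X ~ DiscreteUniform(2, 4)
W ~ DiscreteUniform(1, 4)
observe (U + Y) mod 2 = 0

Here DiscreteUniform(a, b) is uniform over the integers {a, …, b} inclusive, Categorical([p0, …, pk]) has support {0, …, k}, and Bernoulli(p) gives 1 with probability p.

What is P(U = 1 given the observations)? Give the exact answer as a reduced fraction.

P(U = 1 | obs) = 2/5

Enumerate traces; 72 have nonzero weight after conditioning:
  (U=0, Y=0, Z=0, X=2, W=1) weight 1/110
  (U=0, Y=0, Z=0, X=2, W=2) weight 1/110
  (U=0, Y=0, Z=0, X=2, W=3) weight 1/110
  (U=0, Y=0, Z=0, X=2, W=4) weight 1/110
  (U=0, Y=0, Z=0, X=3, W=1) weight 1/110
  (U=0, Y=0, Z=0, X=3, W=2) weight 1/110
  (U=0, Y=0, Z=0, X=3, W=3) weight 1/110
  (U=0, Y=0, Z=0, X=3, W=4) weight 1/110
  (U=1, Y=1, Z=0, X=2, W=1) weight 1/135
  … 63 more
Group by U:
  weight(U=0) = 3/10
  weight(U=1) = 1/5
Total weight = 3/10 + 1/5 = 1/2
P(U=0 | obs) = 3/10 / 1/2 = 3/5
P(U=1 | obs) = 1/5 / 1/2 = 2/5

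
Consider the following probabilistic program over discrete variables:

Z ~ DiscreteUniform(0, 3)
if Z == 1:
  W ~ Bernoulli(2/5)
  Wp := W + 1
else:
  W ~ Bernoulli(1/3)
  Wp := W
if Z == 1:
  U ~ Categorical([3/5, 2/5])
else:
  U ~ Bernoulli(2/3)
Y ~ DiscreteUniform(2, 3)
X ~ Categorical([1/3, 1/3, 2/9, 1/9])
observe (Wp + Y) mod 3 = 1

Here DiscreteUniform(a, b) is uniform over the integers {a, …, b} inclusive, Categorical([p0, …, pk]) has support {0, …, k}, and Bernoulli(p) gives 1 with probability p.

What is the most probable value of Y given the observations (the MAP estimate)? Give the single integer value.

argmax_v P(Y = v | obs) = 3

Enumerate traces; 40 have nonzero weight after conditioning:
  (Z=0, W=1, U=0, Y=3, X=0) weight 1/216
  (Z=0, W=1, U=0, Y=3, X=1) weight 1/216
  (Z=0, W=1, U=0, Y=3, X=2) weight 1/324
  (Z=0, W=1, U=0, Y=3, X=3) weight 1/648
  (Z=0, W=1, U=1, Y=3, X=0) weight 1/108
  (Z=0, W=1, U=1, Y=3, X=1) weight 1/108
  (Z=0, W=1, U=1, Y=3, X=2) weight 1/162
  (Z=0, W=1, U=1, Y=3, X=3) weight 1/324
  (Z=1, W=1, U=0, Y=2, X=0) weight 1/100
  … 31 more
Group by Y:
  weight(Y=2) = 1/20
  weight(Y=3) = 1/5
Total weight = 1/20 + 1/5 = 1/4
P(Y=2 | obs) = 1/20 / 1/4 = 1/5
P(Y=3 | obs) = 1/5 / 1/4 = 4/5
argmax = 3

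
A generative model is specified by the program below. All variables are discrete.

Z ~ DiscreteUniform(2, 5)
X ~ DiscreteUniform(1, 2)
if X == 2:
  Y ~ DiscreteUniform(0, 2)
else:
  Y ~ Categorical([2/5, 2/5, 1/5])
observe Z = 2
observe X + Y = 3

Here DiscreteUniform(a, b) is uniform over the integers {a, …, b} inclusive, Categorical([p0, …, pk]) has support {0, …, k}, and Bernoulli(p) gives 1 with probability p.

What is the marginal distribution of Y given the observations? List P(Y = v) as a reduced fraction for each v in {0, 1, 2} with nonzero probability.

P(Y=1) = 5/8, P(Y=2) = 3/8

Enumerate traces; 2 have nonzero weight after conditioning:
  (Z=2, X=1, Y=2) weight 1/40
  (Z=2, X=2, Y=1) weight 1/24
Group by Y:
  weight(Y=1) = 1/24
  weight(Y=2) = 1/40
Total weight = 1/24 + 1/40 = 1/15
P(Y=1 | obs) = 1/24 / 1/15 = 5/8
P(Y=2 | obs) = 1/40 / 1/15 = 3/8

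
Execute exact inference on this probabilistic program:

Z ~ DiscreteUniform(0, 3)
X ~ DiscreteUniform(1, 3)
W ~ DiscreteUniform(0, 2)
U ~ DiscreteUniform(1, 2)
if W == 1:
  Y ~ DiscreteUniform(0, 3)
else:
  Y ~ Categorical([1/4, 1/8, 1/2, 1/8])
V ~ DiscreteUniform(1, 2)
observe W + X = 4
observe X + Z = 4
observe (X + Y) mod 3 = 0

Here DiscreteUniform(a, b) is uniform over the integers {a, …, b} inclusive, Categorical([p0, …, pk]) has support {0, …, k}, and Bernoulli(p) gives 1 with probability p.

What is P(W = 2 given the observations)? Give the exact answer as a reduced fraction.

P(W = 2 | obs) = 1/5

Enumerate traces; 12 have nonzero weight after conditioning:
  (Z=1, X=3, W=1, U=1, Y=0, V=1) weight 1/576
  (Z=1, X=3, W=1, U=1, Y=0, V=2) weight 1/576
  (Z=1, X=3, W=1, U=1, Y=3, V=1) weight 1/576
  (Z=1, X=3, W=1, U=1, Y=3, V=2) weight 1/576
  (Z=1, X=3, W=1, U=2, Y=0, V=1) weight 1/576
  (Z=1, X=3, W=1, U=2, Y=0, V=2) weight 1/576
  (Z=1, X=3, W=1, U=2, Y=3, V=1) weight 1/576
  (Z=1, X=3, W=1, U=2, Y=3, V=2) weight 1/576
  (Z=2, X=2, W=2, U=1, Y=1, V=1) weight 1/1152
  … 3 more
Group by W:
  weight(W=1) = 1/72
  weight(W=2) = 1/288
Total weight = 1/72 + 1/288 = 5/288
P(W=1 | obs) = 1/72 / 5/288 = 4/5
P(W=2 | obs) = 1/288 / 5/288 = 1/5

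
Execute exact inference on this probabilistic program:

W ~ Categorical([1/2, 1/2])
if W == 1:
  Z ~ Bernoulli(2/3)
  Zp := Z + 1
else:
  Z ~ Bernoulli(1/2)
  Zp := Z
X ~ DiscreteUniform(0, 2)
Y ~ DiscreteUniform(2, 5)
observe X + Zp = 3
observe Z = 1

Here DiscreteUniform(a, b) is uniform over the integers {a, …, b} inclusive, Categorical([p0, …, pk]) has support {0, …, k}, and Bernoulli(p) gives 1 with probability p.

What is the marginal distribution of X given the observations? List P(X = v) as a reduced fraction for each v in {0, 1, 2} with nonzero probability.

Enumerate traces; 8 have nonzero weight after conditioning:
  (W=0, Z=1, X=2, Y=2) weight 1/48
  (W=0, Z=1, X=2, Y=3) weight 1/48
  (W=0, Z=1, X=2, Y=4) weight 1/48
  (W=0, Z=1, X=2, Y=5) weight 1/48
  (W=1, Z=1, X=1, Y=2) weight 1/36
  (W=1, Z=1, X=1, Y=3) weight 1/36
  (W=1, Z=1, X=1, Y=4) weight 1/36
  (W=1, Z=1, X=1, Y=5) weight 1/36
Group by X:
  weight(X=1) = 1/9
  weight(X=2) = 1/12
Total weight = 1/9 + 1/12 = 7/36
P(X=1 | obs) = 1/9 / 7/36 = 4/7
P(X=2 | obs) = 1/12 / 7/36 = 3/7

P(X=1) = 4/7, P(X=2) = 3/7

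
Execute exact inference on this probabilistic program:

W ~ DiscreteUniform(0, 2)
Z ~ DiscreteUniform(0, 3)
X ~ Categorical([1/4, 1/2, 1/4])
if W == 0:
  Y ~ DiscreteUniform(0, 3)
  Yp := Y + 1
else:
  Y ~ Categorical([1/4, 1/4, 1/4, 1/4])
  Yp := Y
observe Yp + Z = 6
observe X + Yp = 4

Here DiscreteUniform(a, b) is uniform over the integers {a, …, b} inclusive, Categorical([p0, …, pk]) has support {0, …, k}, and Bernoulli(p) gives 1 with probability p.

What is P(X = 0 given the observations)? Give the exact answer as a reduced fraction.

Enumerate traces; 4 have nonzero weight after conditioning:
  (W=0, Z=2, X=0, Y=3) weight 1/192
  (W=0, Z=3, X=1, Y=2) weight 1/96
  (W=1, Z=3, X=1, Y=3) weight 1/96
  (W=2, Z=3, X=1, Y=3) weight 1/96
Group by X:
  weight(X=0) = 1/192
  weight(X=1) = 1/32
Total weight = 1/192 + 1/32 = 7/192
P(X=0 | obs) = 1/192 / 7/192 = 1/7
P(X=1 | obs) = 1/32 / 7/192 = 6/7

P(X = 0 | obs) = 1/7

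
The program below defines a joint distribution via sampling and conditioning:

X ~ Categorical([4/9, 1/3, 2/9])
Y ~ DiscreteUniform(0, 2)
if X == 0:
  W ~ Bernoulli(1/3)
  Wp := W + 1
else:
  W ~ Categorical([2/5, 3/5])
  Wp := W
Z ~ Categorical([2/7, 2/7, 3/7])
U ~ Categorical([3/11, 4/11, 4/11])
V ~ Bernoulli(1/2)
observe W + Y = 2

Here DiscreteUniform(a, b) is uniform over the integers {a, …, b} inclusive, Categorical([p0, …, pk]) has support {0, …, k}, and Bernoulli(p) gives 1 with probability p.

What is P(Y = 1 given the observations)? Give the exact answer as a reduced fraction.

Enumerate traces; 108 have nonzero weight after conditioning:
  (X=0, Y=1, W=1, Z=0, U=0, V=0) weight 4/2079
  (X=0, Y=1, W=1, Z=0, U=0, V=1) weight 4/2079
  (X=0, Y=1, W=1, Z=0, U=1, V=0) weight 16/6237
  (X=0, Y=1, W=1, Z=0, U=1, V=1) weight 16/6237
  (X=0, Y=1, W=1, Z=0, U=2, V=0) weight 16/6237
  (X=0, Y=1, W=1, Z=0, U=2, V=1) weight 16/6237
  (X=0, Y=1, W=1, Z=1, U=0, V=0) weight 4/2079
  (X=0, Y=1, W=1, Z=1, U=0, V=1) weight 4/2079
  (X=0, Y=2, W=0, Z=0, U=0, V=0) weight 8/2079
  … 99 more
Group by Y:
  weight(Y=1) = 13/81
  weight(Y=2) = 14/81
Total weight = 13/81 + 14/81 = 1/3
P(Y=1 | obs) = 13/81 / 1/3 = 13/27
P(Y=2 | obs) = 14/81 / 1/3 = 14/27

P(Y = 1 | obs) = 13/27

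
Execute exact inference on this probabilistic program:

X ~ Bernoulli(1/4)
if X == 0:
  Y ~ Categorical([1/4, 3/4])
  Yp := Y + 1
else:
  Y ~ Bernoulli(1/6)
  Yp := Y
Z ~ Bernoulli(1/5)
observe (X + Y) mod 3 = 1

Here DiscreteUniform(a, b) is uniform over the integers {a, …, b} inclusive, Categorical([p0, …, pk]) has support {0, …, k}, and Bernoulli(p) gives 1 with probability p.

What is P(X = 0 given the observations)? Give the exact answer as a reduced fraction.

Enumerate traces; 4 have nonzero weight after conditioning:
  (X=0, Y=1, Z=0) weight 9/20
  (X=0, Y=1, Z=1) weight 9/80
  (X=1, Y=0, Z=0) weight 1/6
  (X=1, Y=0, Z=1) weight 1/24
Group by X:
  weight(X=0) = 9/16
  weight(X=1) = 5/24
Total weight = 9/16 + 5/24 = 37/48
P(X=0 | obs) = 9/16 / 37/48 = 27/37
P(X=1 | obs) = 5/24 / 37/48 = 10/37

P(X = 0 | obs) = 27/37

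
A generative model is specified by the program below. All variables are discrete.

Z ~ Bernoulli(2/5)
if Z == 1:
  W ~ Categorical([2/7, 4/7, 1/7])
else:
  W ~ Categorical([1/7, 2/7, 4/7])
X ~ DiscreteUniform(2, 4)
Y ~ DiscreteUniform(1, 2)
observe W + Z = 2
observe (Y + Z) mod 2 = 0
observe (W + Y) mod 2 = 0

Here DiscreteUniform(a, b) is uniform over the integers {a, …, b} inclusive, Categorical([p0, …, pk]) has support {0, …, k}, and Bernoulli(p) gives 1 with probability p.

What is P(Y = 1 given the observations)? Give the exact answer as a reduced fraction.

P(Y = 1 | obs) = 2/5

Enumerate traces; 6 have nonzero weight after conditioning:
  (Z=0, W=2, X=2, Y=2) weight 2/35
  (Z=0, W=2, X=3, Y=2) weight 2/35
  (Z=0, W=2, X=4, Y=2) weight 2/35
  (Z=1, W=1, X=2, Y=1) weight 4/105
  (Z=1, W=1, X=3, Y=1) weight 4/105
  (Z=1, W=1, X=4, Y=1) weight 4/105
Group by Y:
  weight(Y=1) = 4/35
  weight(Y=2) = 6/35
Total weight = 4/35 + 6/35 = 2/7
P(Y=1 | obs) = 4/35 / 2/7 = 2/5
P(Y=2 | obs) = 6/35 / 2/7 = 3/5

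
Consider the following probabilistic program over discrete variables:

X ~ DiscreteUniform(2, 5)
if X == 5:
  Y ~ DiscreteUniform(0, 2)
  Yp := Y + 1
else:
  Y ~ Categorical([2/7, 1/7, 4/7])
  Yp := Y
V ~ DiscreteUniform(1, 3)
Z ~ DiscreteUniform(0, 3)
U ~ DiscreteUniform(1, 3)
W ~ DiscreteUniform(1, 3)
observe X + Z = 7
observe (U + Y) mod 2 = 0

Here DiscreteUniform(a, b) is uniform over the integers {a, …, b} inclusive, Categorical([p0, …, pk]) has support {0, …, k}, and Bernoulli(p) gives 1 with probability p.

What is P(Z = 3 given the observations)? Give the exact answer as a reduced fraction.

Enumerate traces; 72 have nonzero weight after conditioning:
  (X=4, Y=0, V=1, Z=3, U=2, W=1) weight 1/1512
  (X=4, Y=0, V=1, Z=3, U=2, W=2) weight 1/1512
  (X=4, Y=0, V=1, Z=3, U=2, W=3) weight 1/1512
  (X=4, Y=0, V=2, Z=3, U=2, W=1) weight 1/1512
  (X=4, Y=0, V=2, Z=3, U=2, W=2) weight 1/1512
  (X=4, Y=0, V=2, Z=3, U=2, W=3) weight 1/1512
  (X=4, Y=0, V=3, Z=3, U=2, W=1) weight 1/1512
  (X=4, Y=0, V=3, Z=3, U=2, W=2) weight 1/1512
  (X=5, Y=0, V=1, Z=2, U=2, W=1) weight 1/1296
  … 63 more
Group by Z:
  weight(Z=2) = 1/36
  weight(Z=3) = 1/42
Total weight = 1/36 + 1/42 = 13/252
P(Z=2 | obs) = 1/36 / 13/252 = 7/13
P(Z=3 | obs) = 1/42 / 13/252 = 6/13

P(Z = 3 | obs) = 6/13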